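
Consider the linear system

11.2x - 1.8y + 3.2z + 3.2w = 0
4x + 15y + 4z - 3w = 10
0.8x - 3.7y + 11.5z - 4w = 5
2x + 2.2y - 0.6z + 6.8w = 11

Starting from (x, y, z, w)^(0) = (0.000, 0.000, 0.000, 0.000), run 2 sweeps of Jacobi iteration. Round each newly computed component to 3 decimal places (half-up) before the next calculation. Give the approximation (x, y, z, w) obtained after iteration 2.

(-0.479, 0.874, 1.212, 1.440)

Iteration 1:
  x = (0 - (-1.8)·0.000 - (3.2)·0.000 - (3.2)·0.000) / (11.2) = 0.000
  y = (10 - (4)·0.000 - (4)·0.000 - (-3)·0.000) / (15) = 0.667
  z = (5 - (0.8)·0.000 - (-3.7)·0.000 - (-4)·0.000) / (11.5) = 0.435
  w = (11 - (2)·0.000 - (2.2)·0.000 - (-0.6)·0.000) / (6.8) = 1.618
Iteration 2:
  x = (0 - (-1.8)·0.667 - (3.2)·0.435 - (3.2)·1.618) / (11.2) = -0.479
  y = (10 - (4)·0.000 - (4)·0.435 - (-3)·1.618) / (15) = 0.874
  z = (5 - (0.8)·0.000 - (-3.7)·0.667 - (-4)·1.618) / (11.5) = 1.212
  w = (11 - (2)·0.000 - (2.2)·0.667 - (-0.6)·0.435) / (6.8) = 1.440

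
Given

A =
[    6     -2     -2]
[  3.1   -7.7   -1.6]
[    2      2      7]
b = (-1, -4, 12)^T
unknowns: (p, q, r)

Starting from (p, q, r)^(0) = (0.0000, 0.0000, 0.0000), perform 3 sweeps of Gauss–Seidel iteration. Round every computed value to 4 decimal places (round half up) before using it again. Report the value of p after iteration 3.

0.4480

Iteration 1:
  p = (-1 - (-2)·0.0000 - (-2)·0.0000) / (6) = -0.1667
  q = (-4 - (3.1)·-0.1667 - (-1.6)·0.0000) / (-7.7) = 0.4524
  r = (12 - (2)·-0.1667 - (2)·0.4524) / (7) = 1.6327
Iteration 2:
  p = (-1 - (-2)·0.4524 - (-2)·1.6327) / (6) = 0.5284
  q = (-4 - (3.1)·0.5284 - (-1.6)·1.6327) / (-7.7) = 0.3930
  r = (12 - (2)·0.5284 - (2)·0.3930) / (7) = 1.4510
Iteration 3:
  p = (-1 - (-2)·0.3930 - (-2)·1.4510) / (6) = 0.4480
  q = (-4 - (3.1)·0.4480 - (-1.6)·1.4510) / (-7.7) = 0.3983
  r = (12 - (2)·0.4480 - (2)·0.3983) / (7) = 1.4725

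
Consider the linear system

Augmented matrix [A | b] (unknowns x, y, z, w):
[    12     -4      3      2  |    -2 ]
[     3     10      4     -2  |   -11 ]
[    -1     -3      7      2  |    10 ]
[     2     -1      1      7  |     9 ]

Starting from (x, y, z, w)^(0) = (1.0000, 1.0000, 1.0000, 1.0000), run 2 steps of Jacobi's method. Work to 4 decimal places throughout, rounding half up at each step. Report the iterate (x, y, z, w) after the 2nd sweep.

Iteration 1:
  x = (-2 - (-4)·1.0000 - (3)·1.0000 - (2)·1.0000) / (12) = -0.2500
  y = (-11 - (3)·1.0000 - (4)·1.0000 - (-2)·1.0000) / (10) = -1.6000
  z = (10 - (-1)·1.0000 - (-3)·1.0000 - (2)·1.0000) / (7) = 1.7143
  w = (9 - (2)·1.0000 - (-1)·1.0000 - (1)·1.0000) / (7) = 1.0000
Iteration 2:
  x = (-2 - (-4)·-1.6000 - (3)·1.7143 - (2)·1.0000) / (12) = -1.2952
  y = (-11 - (3)·-0.2500 - (4)·1.7143 - (-2)·1.0000) / (10) = -1.5107
  z = (10 - (-1)·-0.2500 - (-3)·-1.6000 - (2)·1.0000) / (7) = 0.4214
  w = (9 - (2)·-0.2500 - (-1)·-1.6000 - (1)·1.7143) / (7) = 0.8837

(-1.2952, -1.5107, 0.4214, 0.8837)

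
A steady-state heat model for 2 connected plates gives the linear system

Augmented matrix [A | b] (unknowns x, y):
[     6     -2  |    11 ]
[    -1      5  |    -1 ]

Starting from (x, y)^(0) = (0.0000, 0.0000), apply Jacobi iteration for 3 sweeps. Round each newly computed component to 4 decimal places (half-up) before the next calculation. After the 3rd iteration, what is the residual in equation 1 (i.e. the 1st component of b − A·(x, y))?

Iteration 1:
  x = (11 - (-2)·0.0000) / (6) = 1.8333
  y = (-1 - (-1)·0.0000) / (5) = -0.2000
Iteration 2:
  x = (11 - (-2)·-0.2000) / (6) = 1.7667
  y = (-1 - (-1)·1.8333) / (5) = 0.1667
Iteration 3:
  x = (11 - (-2)·0.1667) / (6) = 1.8889
  y = (-1 - (-1)·1.7667) / (5) = 0.1533
Residual b − A·x = (-0.0268, 0.1224)

-0.0268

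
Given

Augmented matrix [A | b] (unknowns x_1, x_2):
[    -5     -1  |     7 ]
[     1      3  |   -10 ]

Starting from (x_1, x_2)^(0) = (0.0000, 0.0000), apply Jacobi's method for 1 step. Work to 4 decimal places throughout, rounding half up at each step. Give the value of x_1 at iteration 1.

-1.4000

Iteration 1:
  x_1 = (7 - (-1)·0.0000) / (-5) = -1.4000
  x_2 = (-10 - (1)·0.0000) / (3) = -3.3333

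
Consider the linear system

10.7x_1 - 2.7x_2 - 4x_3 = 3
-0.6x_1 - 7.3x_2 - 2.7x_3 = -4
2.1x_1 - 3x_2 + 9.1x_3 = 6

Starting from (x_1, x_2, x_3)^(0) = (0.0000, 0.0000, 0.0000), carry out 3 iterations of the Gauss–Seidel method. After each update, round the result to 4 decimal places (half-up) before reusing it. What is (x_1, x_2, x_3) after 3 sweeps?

(0.5440, 0.2939, 0.6307)

Iteration 1:
  x_1 = (3 - (-2.7)·0.0000 - (-4)·0.0000) / (10.7) = 0.2804
  x_2 = (-4 - (-0.6)·0.2804 - (-2.7)·0.0000) / (-7.3) = 0.5249
  x_3 = (6 - (2.1)·0.2804 - (-3)·0.5249) / (9.1) = 0.7677
Iteration 2:
  x_1 = (3 - (-2.7)·0.5249 - (-4)·0.7677) / (10.7) = 0.6998
  x_2 = (-4 - (-0.6)·0.6998 - (-2.7)·0.7677) / (-7.3) = 0.2065
  x_3 = (6 - (2.1)·0.6998 - (-3)·0.2065) / (9.1) = 0.5659
Iteration 3:
  x_1 = (3 - (-2.7)·0.2065 - (-4)·0.5659) / (10.7) = 0.5440
  x_2 = (-4 - (-0.6)·0.5440 - (-2.7)·0.5659) / (-7.3) = 0.2939
  x_3 = (6 - (2.1)·0.5440 - (-3)·0.2939) / (9.1) = 0.6307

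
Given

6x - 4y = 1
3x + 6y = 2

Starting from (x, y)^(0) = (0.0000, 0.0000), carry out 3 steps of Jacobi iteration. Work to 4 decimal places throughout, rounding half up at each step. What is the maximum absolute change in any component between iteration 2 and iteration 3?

Iteration 1:
  x = (1 - (-4)·0.0000) / (6) = 0.1667
  y = (2 - (3)·0.0000) / (6) = 0.3333
Iteration 2:
  x = (1 - (-4)·0.3333) / (6) = 0.3889
  y = (2 - (3)·0.1667) / (6) = 0.2500
Iteration 3:
  x = (1 - (-4)·0.2500) / (6) = 0.3333
  y = (2 - (3)·0.3889) / (6) = 0.1389
Change: (-0.0556, -0.1111) → max |·| = 0.1111

0.1111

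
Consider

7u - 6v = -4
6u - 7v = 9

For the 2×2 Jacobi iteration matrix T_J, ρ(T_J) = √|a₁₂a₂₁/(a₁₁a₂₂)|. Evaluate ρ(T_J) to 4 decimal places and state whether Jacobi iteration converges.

0.8571

a₁₂a₂₁/(a₁₁a₂₂) = (-6)·(6) / ((7)·(-7)) = 0.734694
ρ = √|0.734694| = √0.734694 = 0.8571
ρ < 1, so Jacobi converges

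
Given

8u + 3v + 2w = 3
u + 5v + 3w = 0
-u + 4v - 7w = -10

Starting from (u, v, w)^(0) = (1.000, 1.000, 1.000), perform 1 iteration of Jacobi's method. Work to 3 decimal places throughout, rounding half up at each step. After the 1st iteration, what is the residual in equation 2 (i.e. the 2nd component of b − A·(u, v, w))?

Iteration 1:
  u = (3 - (3)·1.000 - (2)·1.000) / (8) = -0.250
  v = (0 - (1)·1.000 - (3)·1.000) / (5) = -0.800
  w = (-10 - (-1)·1.000 - (4)·1.000) / (-7) = 1.857
Residual b − A·x = (3.686, -1.321, 5.949)

-1.321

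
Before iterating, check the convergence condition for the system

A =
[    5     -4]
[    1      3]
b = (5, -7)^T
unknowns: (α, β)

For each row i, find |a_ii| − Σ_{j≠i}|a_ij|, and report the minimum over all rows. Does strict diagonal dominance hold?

row 1: |5| − (4) = 1
row 2: |3| − (1) = 2
minimum over rows = 1 → strictly diagonally dominant (convergence guaranteed)

1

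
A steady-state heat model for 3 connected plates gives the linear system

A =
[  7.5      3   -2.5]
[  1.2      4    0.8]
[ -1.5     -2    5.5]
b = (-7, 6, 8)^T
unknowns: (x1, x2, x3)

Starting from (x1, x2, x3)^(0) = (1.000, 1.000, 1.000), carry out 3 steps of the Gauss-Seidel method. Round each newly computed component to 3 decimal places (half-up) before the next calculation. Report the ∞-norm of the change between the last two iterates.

Iteration 1:
  x1 = (-7 - (3)·1.000 - (-2.5)·1.000) / (7.5) = -1.000
  x2 = (6 - (1.2)·-1.000 - (0.8)·1.000) / (4) = 1.600
  x3 = (8 - (-1.5)·-1.000 - (-2)·1.600) / (5.5) = 1.764
Iteration 2:
  x1 = (-7 - (3)·1.600 - (-2.5)·1.764) / (7.5) = -0.985
  x2 = (6 - (1.2)·-0.985 - (0.8)·1.764) / (4) = 1.443
  x3 = (8 - (-1.5)·-0.985 - (-2)·1.443) / (5.5) = 1.711
Iteration 3:
  x1 = (-7 - (3)·1.443 - (-2.5)·1.711) / (7.5) = -0.940
  x2 = (6 - (1.2)·-0.940 - (0.8)·1.711) / (4) = 1.440
  x3 = (8 - (-1.5)·-0.940 - (-2)·1.440) / (5.5) = 1.722
Change: (0.045, -0.003, 0.011) → max |·| = 0.045

0.045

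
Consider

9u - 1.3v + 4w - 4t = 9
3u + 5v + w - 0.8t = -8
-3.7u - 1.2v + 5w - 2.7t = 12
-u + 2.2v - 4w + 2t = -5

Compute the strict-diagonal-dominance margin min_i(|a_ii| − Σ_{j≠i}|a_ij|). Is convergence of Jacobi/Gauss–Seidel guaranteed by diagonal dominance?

row 1: |9| − (1.3+4+4) = -0.3
row 2: |5| − (3+1+0.8) = 0.2
row 3: |5| − (3.7+1.2+2.7) = -2.6
row 4: |2| − (1+2.2+4) = -5.2
minimum over rows = -5.2 → not strictly diagonally dominant

-5.2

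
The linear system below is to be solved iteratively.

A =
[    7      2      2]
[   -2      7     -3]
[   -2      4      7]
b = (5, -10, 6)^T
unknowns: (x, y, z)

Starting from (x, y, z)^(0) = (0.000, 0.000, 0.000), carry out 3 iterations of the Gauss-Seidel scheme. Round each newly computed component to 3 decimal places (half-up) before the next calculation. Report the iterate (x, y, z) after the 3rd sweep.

(0.487, -0.728, 1.412)

Iteration 1:
  x = (5 - (2)·0.000 - (2)·0.000) / (7) = 0.714
  y = (-10 - (-2)·0.714 - (-3)·0.000) / (7) = -1.225
  z = (6 - (-2)·0.714 - (4)·-1.225) / (7) = 1.761
Iteration 2:
  x = (5 - (2)·-1.225 - (2)·1.761) / (7) = 0.561
  y = (-10 - (-2)·0.561 - (-3)·1.761) / (7) = -0.514
  z = (6 - (-2)·0.561 - (4)·-0.514) / (7) = 1.311
Iteration 3:
  x = (5 - (2)·-0.514 - (2)·1.311) / (7) = 0.487
  y = (-10 - (-2)·0.487 - (-3)·1.311) / (7) = -0.728
  z = (6 - (-2)·0.487 - (4)·-0.728) / (7) = 1.412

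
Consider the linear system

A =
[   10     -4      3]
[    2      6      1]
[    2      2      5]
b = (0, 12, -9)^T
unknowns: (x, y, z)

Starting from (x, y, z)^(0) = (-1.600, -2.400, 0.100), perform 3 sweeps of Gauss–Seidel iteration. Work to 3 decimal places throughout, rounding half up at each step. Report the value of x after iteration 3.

Iteration 1:
  x = (0 - (-4)·-2.400 - (3)·0.100) / (10) = -0.990
  y = (12 - (2)·-0.990 - (1)·0.100) / (6) = 2.313
  z = (-9 - (2)·-0.990 - (2)·2.313) / (5) = -2.329
Iteration 2:
  x = (0 - (-4)·2.313 - (3)·-2.329) / (10) = 1.624
  y = (12 - (2)·1.624 - (1)·-2.329) / (6) = 1.847
  z = (-9 - (2)·1.624 - (2)·1.847) / (5) = -3.188
Iteration 3:
  x = (0 - (-4)·1.847 - (3)·-3.188) / (10) = 1.695
  y = (12 - (2)·1.695 - (1)·-3.188) / (6) = 1.966
  z = (-9 - (2)·1.695 - (2)·1.966) / (5) = -3.264

1.695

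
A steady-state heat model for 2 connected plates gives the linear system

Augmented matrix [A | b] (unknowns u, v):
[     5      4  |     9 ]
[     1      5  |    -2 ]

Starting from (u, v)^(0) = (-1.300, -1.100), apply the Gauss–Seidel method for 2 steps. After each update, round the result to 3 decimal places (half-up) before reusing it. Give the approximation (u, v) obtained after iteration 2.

(2.549, -0.910)

Iteration 1:
  u = (9 - (4)·-1.100) / (5) = 2.680
  v = (-2 - (1)·2.680) / (5) = -0.936
Iteration 2:
  u = (9 - (4)·-0.936) / (5) = 2.549
  v = (-2 - (1)·2.549) / (5) = -0.910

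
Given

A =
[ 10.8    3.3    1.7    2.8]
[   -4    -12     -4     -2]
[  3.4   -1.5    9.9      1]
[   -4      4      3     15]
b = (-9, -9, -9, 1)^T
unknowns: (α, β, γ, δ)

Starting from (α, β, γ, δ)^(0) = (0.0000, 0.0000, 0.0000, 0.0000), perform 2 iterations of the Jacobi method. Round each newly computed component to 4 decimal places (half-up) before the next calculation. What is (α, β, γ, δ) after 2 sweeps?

Iteration 1:
  α = (-9 - (3.3)·0.0000 - (1.7)·0.0000 - (2.8)·0.0000) / (10.8) = -0.8333
  β = (-9 - (-4)·0.0000 - (-4)·0.0000 - (-2)·0.0000) / (-12) = 0.7500
  γ = (-9 - (3.4)·0.0000 - (-1.5)·0.0000 - (1)·0.0000) / (9.9) = -0.9091
  δ = (1 - (-4)·0.0000 - (4)·0.0000 - (3)·0.0000) / (15) = 0.0667
Iteration 2:
  α = (-9 - (3.3)·0.7500 - (1.7)·-0.9091 - (2.8)·0.0667) / (10.8) = -0.9367
  β = (-9 - (-4)·-0.8333 - (-4)·-0.9091 - (-2)·0.0667) / (-12) = 1.3197
  γ = (-9 - (3.4)·-0.8333 - (-1.5)·0.7500 - (1)·0.0667) / (9.9) = -0.5160
  δ = (1 - (-4)·-0.8333 - (4)·0.7500 - (3)·-0.9091) / (15) = -0.1737

(-0.9367, 1.3197, -0.5160, -0.1737)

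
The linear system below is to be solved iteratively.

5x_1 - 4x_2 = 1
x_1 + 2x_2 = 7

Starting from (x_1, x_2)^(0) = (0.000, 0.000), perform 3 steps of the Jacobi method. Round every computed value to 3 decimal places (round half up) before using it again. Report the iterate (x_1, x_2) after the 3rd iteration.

(2.920, 2.000)

Iteration 1:
  x_1 = (1 - (-4)·0.000) / (5) = 0.200
  x_2 = (7 - (1)·0.000) / (2) = 3.500
Iteration 2:
  x_1 = (1 - (-4)·3.500) / (5) = 3.000
  x_2 = (7 - (1)·0.200) / (2) = 3.400
Iteration 3:
  x_1 = (1 - (-4)·3.400) / (5) = 2.920
  x_2 = (7 - (1)·3.000) / (2) = 2.000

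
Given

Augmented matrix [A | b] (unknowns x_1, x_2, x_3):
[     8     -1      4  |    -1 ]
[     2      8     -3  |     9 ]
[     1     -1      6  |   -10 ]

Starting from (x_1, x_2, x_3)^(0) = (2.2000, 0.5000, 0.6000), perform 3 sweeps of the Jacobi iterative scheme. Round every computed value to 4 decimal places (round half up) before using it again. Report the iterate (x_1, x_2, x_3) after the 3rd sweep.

(0.6720, 0.3352, -1.7443)

Iteration 1:
  x_1 = (-1 - (-1)·0.5000 - (4)·0.6000) / (8) = -0.3625
  x_2 = (9 - (2)·2.2000 - (-3)·0.6000) / (8) = 0.8000
  x_3 = (-10 - (1)·2.2000 - (-1)·0.5000) / (6) = -1.9500
Iteration 2:
  x_1 = (-1 - (-1)·0.8000 - (4)·-1.9500) / (8) = 0.9500
  x_2 = (9 - (2)·-0.3625 - (-3)·-1.9500) / (8) = 0.4844
  x_3 = (-10 - (1)·-0.3625 - (-1)·0.8000) / (6) = -1.4729
Iteration 3:
  x_1 = (-1 - (-1)·0.4844 - (4)·-1.4729) / (8) = 0.6720
  x_2 = (9 - (2)·0.9500 - (-3)·-1.4729) / (8) = 0.3352
  x_3 = (-10 - (1)·0.9500 - (-1)·0.4844) / (6) = -1.7443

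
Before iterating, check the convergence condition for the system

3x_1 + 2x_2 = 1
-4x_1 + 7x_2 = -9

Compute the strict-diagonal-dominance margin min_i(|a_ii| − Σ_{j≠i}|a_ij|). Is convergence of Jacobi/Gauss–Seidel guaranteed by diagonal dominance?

row 1: |3| − (2) = 1
row 2: |7| − (4) = 3
minimum over rows = 1 → strictly diagonally dominant (convergence guaranteed)

1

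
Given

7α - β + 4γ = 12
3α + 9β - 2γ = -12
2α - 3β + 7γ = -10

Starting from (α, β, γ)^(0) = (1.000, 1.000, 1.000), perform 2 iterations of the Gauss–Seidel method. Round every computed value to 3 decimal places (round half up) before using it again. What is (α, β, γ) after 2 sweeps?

Iteration 1:
  α = (12 - (-1)·1.000 - (4)·1.000) / (7) = 1.286
  β = (-12 - (3)·1.286 - (-2)·1.000) / (9) = -1.540
  γ = (-10 - (2)·1.286 - (-3)·-1.540) / (7) = -2.456
Iteration 2:
  α = (12 - (-1)·-1.540 - (4)·-2.456) / (7) = 2.898
  β = (-12 - (3)·2.898 - (-2)·-2.456) / (9) = -2.845
  γ = (-10 - (2)·2.898 - (-3)·-2.845) / (7) = -3.476

(2.898, -2.845, -3.476)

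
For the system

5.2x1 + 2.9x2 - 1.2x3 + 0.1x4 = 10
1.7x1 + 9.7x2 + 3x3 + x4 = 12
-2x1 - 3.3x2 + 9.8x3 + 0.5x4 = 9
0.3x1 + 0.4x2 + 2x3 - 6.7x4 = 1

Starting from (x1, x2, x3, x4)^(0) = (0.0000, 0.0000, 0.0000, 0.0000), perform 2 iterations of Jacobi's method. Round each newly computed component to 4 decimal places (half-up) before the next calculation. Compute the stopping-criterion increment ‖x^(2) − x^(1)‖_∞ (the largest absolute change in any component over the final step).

Iteration 1:
  x1 = (10 - (2.9)·0.0000 - (-1.2)·0.0000 - (0.1)·0.0000) / (5.2) = 1.9231
  x2 = (12 - (1.7)·0.0000 - (3)·0.0000 - (1)·0.0000) / (9.7) = 1.2371
  x3 = (9 - (-2)·0.0000 - (-3.3)·0.0000 - (0.5)·0.0000) / (9.8) = 0.9184
  x4 = (1 - (0.3)·0.0000 - (0.4)·0.0000 - (2)·0.0000) / (-6.7) = -0.1493
Iteration 2:
  x1 = (10 - (2.9)·1.2371 - (-1.2)·0.9184 - (0.1)·-0.1493) / (5.2) = 1.4480
  x2 = (12 - (1.7)·1.9231 - (3)·0.9184 - (1)·-0.1493) / (9.7) = 0.6314
  x3 = (9 - (-2)·1.9231 - (-3.3)·1.2371 - (0.5)·-0.1493) / (9.8) = 1.7350
  x4 = (1 - (0.3)·1.9231 - (0.4)·1.2371 - (2)·0.9184) / (-6.7) = 0.2849
Change: (-0.4751, -0.6057, 0.8166, 0.4342) → max |·| = 0.8166

0.8166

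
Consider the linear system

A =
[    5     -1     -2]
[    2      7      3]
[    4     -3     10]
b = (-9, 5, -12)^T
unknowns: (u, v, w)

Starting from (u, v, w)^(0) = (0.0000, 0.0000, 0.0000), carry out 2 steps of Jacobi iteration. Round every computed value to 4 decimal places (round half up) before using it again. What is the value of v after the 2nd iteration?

Iteration 1:
  u = (-9 - (-1)·0.0000 - (-2)·0.0000) / (5) = -1.8000
  v = (5 - (2)·0.0000 - (3)·0.0000) / (7) = 0.7143
  w = (-12 - (4)·0.0000 - (-3)·0.0000) / (10) = -1.2000
Iteration 2:
  u = (-9 - (-1)·0.7143 - (-2)·-1.2000) / (5) = -2.1371
  v = (5 - (2)·-1.8000 - (3)·-1.2000) / (7) = 1.7429
  w = (-12 - (4)·-1.8000 - (-3)·0.7143) / (10) = -0.2657

1.7429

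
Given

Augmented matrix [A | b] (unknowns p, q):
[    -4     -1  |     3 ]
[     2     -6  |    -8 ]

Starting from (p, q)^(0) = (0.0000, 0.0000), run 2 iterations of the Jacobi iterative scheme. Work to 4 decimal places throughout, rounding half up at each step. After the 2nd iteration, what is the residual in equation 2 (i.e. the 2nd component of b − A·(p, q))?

0.6664

Iteration 1:
  p = (3 - (-1)·0.0000) / (-4) = -0.7500
  q = (-8 - (2)·0.0000) / (-6) = 1.3333
Iteration 2:
  p = (3 - (-1)·1.3333) / (-4) = -1.0833
  q = (-8 - (2)·-0.7500) / (-6) = 1.0833
Residual b − A·x = (-0.2499, 0.6664)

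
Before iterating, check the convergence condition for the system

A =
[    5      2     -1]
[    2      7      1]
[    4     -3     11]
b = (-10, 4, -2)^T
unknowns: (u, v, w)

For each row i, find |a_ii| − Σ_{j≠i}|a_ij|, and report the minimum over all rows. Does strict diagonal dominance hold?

row 1: |5| − (2+1) = 2
row 2: |7| − (2+1) = 4
row 3: |11| − (4+3) = 4
minimum over rows = 2 → strictly diagonally dominant (convergence guaranteed)

2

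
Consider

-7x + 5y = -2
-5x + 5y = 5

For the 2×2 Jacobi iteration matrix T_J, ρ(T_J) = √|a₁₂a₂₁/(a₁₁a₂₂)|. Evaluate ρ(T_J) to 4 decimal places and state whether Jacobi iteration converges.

a₁₂a₂₁/(a₁₁a₂₂) = (5)·(-5) / ((-7)·(5)) = 0.714286
ρ = √|0.714286| = √0.714286 = 0.8452
ρ < 1, so Jacobi converges

0.8452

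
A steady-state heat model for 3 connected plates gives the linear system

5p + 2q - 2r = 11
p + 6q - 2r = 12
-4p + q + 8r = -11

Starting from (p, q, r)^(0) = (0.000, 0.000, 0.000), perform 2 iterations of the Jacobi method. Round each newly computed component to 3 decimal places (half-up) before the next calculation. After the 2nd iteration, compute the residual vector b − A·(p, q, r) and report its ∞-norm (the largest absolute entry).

4.575

Iteration 1:
  p = (11 - (2)·0.000 - (-2)·0.000) / (5) = 2.200
  q = (12 - (1)·0.000 - (-2)·0.000) / (6) = 2.000
  r = (-11 - (-4)·0.000 - (1)·0.000) / (8) = -1.375
Iteration 2:
  p = (11 - (2)·2.000 - (-2)·-1.375) / (5) = 0.850
  q = (12 - (1)·2.200 - (-2)·-1.375) / (6) = 1.175
  r = (-11 - (-4)·2.200 - (1)·2.000) / (8) = -0.525
Residual b − A·x = (3.350, 3.050, -4.575); ∞-norm = 4.575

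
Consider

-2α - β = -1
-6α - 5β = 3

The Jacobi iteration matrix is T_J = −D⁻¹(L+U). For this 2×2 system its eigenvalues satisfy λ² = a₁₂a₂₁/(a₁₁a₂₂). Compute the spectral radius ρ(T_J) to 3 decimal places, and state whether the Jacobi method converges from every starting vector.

a₁₂a₂₁/(a₁₁a₂₂) = (-1)·(-6) / ((-2)·(-5)) = 0.600000
ρ = √|0.600000| = √0.600000 = 0.775
ρ < 1, so Jacobi converges

0.775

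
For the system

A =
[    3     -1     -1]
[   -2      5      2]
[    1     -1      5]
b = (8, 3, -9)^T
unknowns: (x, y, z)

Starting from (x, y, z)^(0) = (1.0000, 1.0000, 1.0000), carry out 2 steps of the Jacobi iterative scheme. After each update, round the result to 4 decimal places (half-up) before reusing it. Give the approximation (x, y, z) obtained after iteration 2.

Iteration 1:
  x = (8 - (-1)·1.0000 - (-1)·1.0000) / (3) = 3.3333
  y = (3 - (-2)·1.0000 - (2)·1.0000) / (5) = 0.6000
  z = (-9 - (1)·1.0000 - (-1)·1.0000) / (5) = -1.8000
Iteration 2:
  x = (8 - (-1)·0.6000 - (-1)·-1.8000) / (3) = 2.2667
  y = (3 - (-2)·3.3333 - (2)·-1.8000) / (5) = 2.6533
  z = (-9 - (1)·3.3333 - (-1)·0.6000) / (5) = -2.3467

(2.2667, 2.6533, -2.3467)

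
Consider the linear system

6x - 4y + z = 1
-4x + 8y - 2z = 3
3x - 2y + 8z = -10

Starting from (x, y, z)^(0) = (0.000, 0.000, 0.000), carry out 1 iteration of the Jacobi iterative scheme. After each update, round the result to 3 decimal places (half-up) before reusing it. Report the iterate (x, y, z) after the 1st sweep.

(0.167, 0.375, -1.250)

Iteration 1:
  x = (1 - (-4)·0.000 - (1)·0.000) / (6) = 0.167
  y = (3 - (-4)·0.000 - (-2)·0.000) / (8) = 0.375
  z = (-10 - (3)·0.000 - (-2)·0.000) / (8) = -1.250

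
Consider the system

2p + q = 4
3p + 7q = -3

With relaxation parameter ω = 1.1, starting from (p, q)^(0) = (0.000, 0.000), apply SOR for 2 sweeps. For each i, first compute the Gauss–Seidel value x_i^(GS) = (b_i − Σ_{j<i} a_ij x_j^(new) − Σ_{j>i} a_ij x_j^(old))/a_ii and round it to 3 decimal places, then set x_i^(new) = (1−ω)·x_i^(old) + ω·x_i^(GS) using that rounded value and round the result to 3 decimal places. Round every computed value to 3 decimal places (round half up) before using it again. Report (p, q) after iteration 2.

(2.809, -1.644)

Iteration 1:
  p: GS value = (4 - (1)·0.000) / (2) = 2.000;  p ← (1−ω)·0.000 + ω·2.000 = 2.200
  q: GS value = (-3 - (3)·2.200) / (7) = -1.371;  q ← (1−ω)·0.000 + ω·-1.371 = -1.508
Iteration 2:
  p: GS value = (4 - (1)·-1.508) / (2) = 2.754;  p ← (1−ω)·2.200 + ω·2.754 = 2.809
  q: GS value = (-3 - (3)·2.809) / (7) = -1.632;  q ← (1−ω)·-1.508 + ω·-1.632 = -1.644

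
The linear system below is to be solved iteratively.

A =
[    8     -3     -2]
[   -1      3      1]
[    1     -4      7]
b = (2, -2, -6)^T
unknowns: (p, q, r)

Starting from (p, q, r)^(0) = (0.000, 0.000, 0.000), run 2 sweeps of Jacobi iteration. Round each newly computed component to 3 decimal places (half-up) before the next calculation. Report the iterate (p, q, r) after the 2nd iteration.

Iteration 1:
  p = (2 - (-3)·0.000 - (-2)·0.000) / (8) = 0.250
  q = (-2 - (-1)·0.000 - (1)·0.000) / (3) = -0.667
  r = (-6 - (1)·0.000 - (-4)·0.000) / (7) = -0.857
Iteration 2:
  p = (2 - (-3)·-0.667 - (-2)·-0.857) / (8) = -0.214
  q = (-2 - (-1)·0.250 - (1)·-0.857) / (3) = -0.298
  r = (-6 - (1)·0.250 - (-4)·-0.667) / (7) = -1.274

(-0.214, -0.298, -1.274)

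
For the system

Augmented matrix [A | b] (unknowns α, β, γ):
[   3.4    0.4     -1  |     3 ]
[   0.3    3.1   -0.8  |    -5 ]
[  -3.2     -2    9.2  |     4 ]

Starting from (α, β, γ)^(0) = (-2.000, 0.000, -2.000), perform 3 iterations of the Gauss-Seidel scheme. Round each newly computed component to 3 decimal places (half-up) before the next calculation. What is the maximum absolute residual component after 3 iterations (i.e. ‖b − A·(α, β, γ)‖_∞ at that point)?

0.035

Iteration 1:
  α = (3 - (0.4)·0.000 - (-1)·-2.000) / (3.4) = 0.294
  β = (-5 - (0.3)·0.294 - (-0.8)·-2.000) / (3.1) = -2.157
  γ = (4 - (-3.2)·0.294 - (-2)·-2.157) / (9.2) = 0.068
Iteration 2:
  α = (3 - (0.4)·-2.157 - (-1)·0.068) / (3.4) = 1.156
  β = (-5 - (0.3)·1.156 - (-0.8)·0.068) / (3.1) = -1.707
  γ = (4 - (-3.2)·1.156 - (-2)·-1.707) / (9.2) = 0.466
Iteration 3:
  α = (3 - (0.4)·-1.707 - (-1)·0.466) / (3.4) = 1.220
  β = (-5 - (0.3)·1.220 - (-0.8)·0.466) / (3.1) = -1.611
  γ = (4 - (-3.2)·1.220 - (-2)·-1.611) / (9.2) = 0.509
Residual b − A·x = (0.005, 0.035, -0.001); ∞-norm = 0.035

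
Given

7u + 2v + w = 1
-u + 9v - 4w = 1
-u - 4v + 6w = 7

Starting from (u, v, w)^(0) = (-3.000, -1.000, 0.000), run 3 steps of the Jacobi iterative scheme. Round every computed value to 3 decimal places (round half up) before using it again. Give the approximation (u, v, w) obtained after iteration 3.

(-0.058, 0.618, 1.307)

Iteration 1:
  u = (1 - (2)·-1.000 - (1)·0.000) / (7) = 0.429
  v = (1 - (-1)·-3.000 - (-4)·0.000) / (9) = -0.222
  w = (7 - (-1)·-3.000 - (-4)·-1.000) / (6) = 0.000
Iteration 2:
  u = (1 - (2)·-0.222 - (1)·0.000) / (7) = 0.206
  v = (1 - (-1)·0.429 - (-4)·0.000) / (9) = 0.159
  w = (7 - (-1)·0.429 - (-4)·-0.222) / (6) = 1.090
Iteration 3:
  u = (1 - (2)·0.159 - (1)·1.090) / (7) = -0.058
  v = (1 - (-1)·0.206 - (-4)·1.090) / (9) = 0.618
  w = (7 - (-1)·0.206 - (-4)·0.159) / (6) = 1.307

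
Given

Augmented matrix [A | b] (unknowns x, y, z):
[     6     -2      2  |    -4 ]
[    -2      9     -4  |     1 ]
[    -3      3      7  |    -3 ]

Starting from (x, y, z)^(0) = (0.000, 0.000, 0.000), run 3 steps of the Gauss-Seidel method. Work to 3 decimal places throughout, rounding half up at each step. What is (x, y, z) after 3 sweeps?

(-0.602, -0.241, -0.583)

Iteration 1:
  x = (-4 - (-2)·0.000 - (2)·0.000) / (6) = -0.667
  y = (1 - (-2)·-0.667 - (-4)·0.000) / (9) = -0.037
  z = (-3 - (-3)·-0.667 - (3)·-0.037) / (7) = -0.699
Iteration 2:
  x = (-4 - (-2)·-0.037 - (2)·-0.699) / (6) = -0.446
  y = (1 - (-2)·-0.446 - (-4)·-0.699) / (9) = -0.299
  z = (-3 - (-3)·-0.446 - (3)·-0.299) / (7) = -0.492
Iteration 3:
  x = (-4 - (-2)·-0.299 - (2)·-0.492) / (6) = -0.602
  y = (1 - (-2)·-0.602 - (-4)·-0.492) / (9) = -0.241
  z = (-3 - (-3)·-0.602 - (3)·-0.241) / (7) = -0.583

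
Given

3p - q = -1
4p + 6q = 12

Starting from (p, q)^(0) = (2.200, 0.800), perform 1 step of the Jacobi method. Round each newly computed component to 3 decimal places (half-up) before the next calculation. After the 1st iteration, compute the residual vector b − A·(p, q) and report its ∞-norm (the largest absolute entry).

9.070

Iteration 1:
  p = (-1 - (-1)·0.800) / (3) = -0.067
  q = (12 - (4)·2.200) / (6) = 0.533
Residual b − A·x = (-0.266, 9.070); ∞-norm = 9.070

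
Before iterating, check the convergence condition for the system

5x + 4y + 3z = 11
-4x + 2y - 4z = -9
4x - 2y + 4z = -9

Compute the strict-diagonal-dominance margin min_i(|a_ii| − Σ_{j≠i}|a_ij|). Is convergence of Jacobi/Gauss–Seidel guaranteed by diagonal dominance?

row 1: |5| − (4+3) = -2
row 2: |2| − (4+4) = -6
row 3: |4| − (4+2) = -2
minimum over rows = -6 → not strictly diagonally dominant

-6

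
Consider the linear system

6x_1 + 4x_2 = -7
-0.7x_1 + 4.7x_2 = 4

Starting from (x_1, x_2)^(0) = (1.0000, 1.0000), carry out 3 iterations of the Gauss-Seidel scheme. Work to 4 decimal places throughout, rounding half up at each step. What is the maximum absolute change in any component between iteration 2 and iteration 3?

0.0279

Iteration 1:
  x_1 = (-7 - (4)·1.0000) / (6) = -1.8333
  x_2 = (4 - (-0.7)·-1.8333) / (4.7) = 0.5780
Iteration 2:
  x_1 = (-7 - (4)·0.5780) / (6) = -1.5520
  x_2 = (4 - (-0.7)·-1.5520) / (4.7) = 0.6199
Iteration 3:
  x_1 = (-7 - (4)·0.6199) / (6) = -1.5799
  x_2 = (4 - (-0.7)·-1.5799) / (4.7) = 0.6158
Change: (-0.0279, -0.0041) → max |·| = 0.0279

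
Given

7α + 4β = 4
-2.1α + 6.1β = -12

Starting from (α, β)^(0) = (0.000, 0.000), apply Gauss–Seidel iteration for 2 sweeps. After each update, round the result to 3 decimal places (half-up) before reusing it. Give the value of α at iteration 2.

Iteration 1:
  α = (4 - (4)·0.000) / (7) = 0.571
  β = (-12 - (-2.1)·0.571) / (6.1) = -1.771
Iteration 2:
  α = (4 - (4)·-1.771) / (7) = 1.583
  β = (-12 - (-2.1)·1.583) / (6.1) = -1.422

1.583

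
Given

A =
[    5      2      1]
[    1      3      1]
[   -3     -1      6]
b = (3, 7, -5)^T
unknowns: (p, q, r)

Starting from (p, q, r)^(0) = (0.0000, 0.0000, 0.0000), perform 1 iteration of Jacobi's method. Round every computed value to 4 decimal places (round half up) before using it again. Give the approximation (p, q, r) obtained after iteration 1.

Iteration 1:
  p = (3 - (2)·0.0000 - (1)·0.0000) / (5) = 0.6000
  q = (7 - (1)·0.0000 - (1)·0.0000) / (3) = 2.3333
  r = (-5 - (-3)·0.0000 - (-1)·0.0000) / (6) = -0.8333

(0.6000, 2.3333, -0.8333)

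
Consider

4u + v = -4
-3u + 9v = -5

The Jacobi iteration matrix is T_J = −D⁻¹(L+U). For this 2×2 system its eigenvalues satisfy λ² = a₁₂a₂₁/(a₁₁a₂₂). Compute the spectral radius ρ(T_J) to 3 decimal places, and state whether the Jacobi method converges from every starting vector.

0.289

a₁₂a₂₁/(a₁₁a₂₂) = (1)·(-3) / ((4)·(9)) = -0.083333
ρ = √|-0.083333| = √0.083333 = 0.289
ρ < 1, so Jacobi converges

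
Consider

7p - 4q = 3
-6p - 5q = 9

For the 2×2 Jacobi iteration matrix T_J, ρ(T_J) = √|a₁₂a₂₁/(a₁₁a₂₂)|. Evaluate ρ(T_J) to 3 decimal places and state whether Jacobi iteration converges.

0.828

a₁₂a₂₁/(a₁₁a₂₂) = (-4)·(-6) / ((7)·(-5)) = -0.685714
ρ = √|-0.685714| = √0.685714 = 0.828
ρ < 1, so Jacobi converges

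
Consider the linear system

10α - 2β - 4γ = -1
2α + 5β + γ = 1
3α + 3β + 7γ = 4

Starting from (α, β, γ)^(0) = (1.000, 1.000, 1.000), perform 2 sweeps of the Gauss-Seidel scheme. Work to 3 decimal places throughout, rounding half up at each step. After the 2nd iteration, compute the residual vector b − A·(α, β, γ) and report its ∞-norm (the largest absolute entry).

0.880

Iteration 1:
  α = (-1 - (-2)·1.000 - (-4)·1.000) / (10) = 0.500
  β = (1 - (2)·0.500 - (1)·1.000) / (5) = -0.200
  γ = (4 - (3)·0.500 - (3)·-0.200) / (7) = 0.443
Iteration 2:
  α = (-1 - (-2)·-0.200 - (-4)·0.443) / (10) = 0.037
  β = (1 - (2)·0.037 - (1)·0.443) / (5) = 0.097
  γ = (4 - (3)·0.037 - (3)·0.097) / (7) = 0.514
Residual b − A·x = (0.880, -0.073, 0.000); ∞-norm = 0.880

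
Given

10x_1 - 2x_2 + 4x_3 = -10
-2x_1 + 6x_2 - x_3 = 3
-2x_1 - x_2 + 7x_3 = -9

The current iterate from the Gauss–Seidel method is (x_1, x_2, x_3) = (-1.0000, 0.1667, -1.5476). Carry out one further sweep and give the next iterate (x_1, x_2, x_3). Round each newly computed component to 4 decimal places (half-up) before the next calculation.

One sweep:
  x_1 = (-10 - (-2)·0.1667 - (4)·-1.5476) / (10) = -0.3476
  x_2 = (3 - (-2)·-0.3476 - (-1)·-1.5476) / (6) = 0.1262
  x_3 = (-9 - (-2)·-0.3476 - (-1)·0.1262) / (7) = -1.3670

(-0.3476, 0.1262, -1.3670)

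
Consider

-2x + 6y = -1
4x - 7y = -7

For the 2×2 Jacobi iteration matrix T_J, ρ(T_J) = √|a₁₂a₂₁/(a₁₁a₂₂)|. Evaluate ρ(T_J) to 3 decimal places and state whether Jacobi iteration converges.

1.309

a₁₂a₂₁/(a₁₁a₂₂) = (6)·(4) / ((-2)·(-7)) = 1.714286
ρ = √|1.714286| = √1.714286 = 1.309
ρ > 1, so Jacobi diverges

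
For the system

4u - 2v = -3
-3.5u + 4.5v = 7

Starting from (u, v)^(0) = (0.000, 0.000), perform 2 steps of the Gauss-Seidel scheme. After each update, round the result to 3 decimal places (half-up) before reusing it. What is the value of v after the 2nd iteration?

Iteration 1:
  u = (-3 - (-2)·0.000) / (4) = -0.750
  v = (7 - (-3.5)·-0.750) / (4.5) = 0.972
Iteration 2:
  u = (-3 - (-2)·0.972) / (4) = -0.264
  v = (7 - (-3.5)·-0.264) / (4.5) = 1.350

1.350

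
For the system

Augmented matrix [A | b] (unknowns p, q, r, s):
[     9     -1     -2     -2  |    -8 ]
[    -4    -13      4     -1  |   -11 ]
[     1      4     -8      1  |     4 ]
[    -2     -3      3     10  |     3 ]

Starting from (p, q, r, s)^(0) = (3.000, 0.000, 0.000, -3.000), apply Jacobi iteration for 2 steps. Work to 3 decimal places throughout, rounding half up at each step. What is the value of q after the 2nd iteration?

Iteration 1:
  p = (-8 - (-1)·0.000 - (-2)·0.000 - (-2)·-3.000) / (9) = -1.556
  q = (-11 - (-4)·3.000 - (4)·0.000 - (-1)·-3.000) / (-13) = 0.154
  r = (4 - (1)·3.000 - (4)·0.000 - (1)·-3.000) / (-8) = -0.500
  s = (3 - (-2)·3.000 - (-3)·0.000 - (3)·0.000) / (10) = 0.900
Iteration 2:
  p = (-8 - (-1)·0.154 - (-2)·-0.500 - (-2)·0.900) / (9) = -0.783
  q = (-11 - (-4)·-1.556 - (4)·-0.500 - (-1)·0.900) / (-13) = 1.102
  r = (4 - (1)·-1.556 - (4)·0.154 - (1)·0.900) / (-8) = -0.505
  s = (3 - (-2)·-1.556 - (-3)·0.154 - (3)·-0.500) / (10) = 0.185

1.102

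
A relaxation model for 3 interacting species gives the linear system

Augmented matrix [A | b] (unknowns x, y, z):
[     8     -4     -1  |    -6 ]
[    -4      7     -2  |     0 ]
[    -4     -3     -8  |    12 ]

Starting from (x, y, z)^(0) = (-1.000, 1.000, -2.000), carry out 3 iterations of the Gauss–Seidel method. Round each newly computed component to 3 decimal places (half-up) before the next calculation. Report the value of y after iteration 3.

Iteration 1:
  x = (-6 - (-4)·1.000 - (-1)·-2.000) / (8) = -0.500
  y = (0 - (-4)·-0.500 - (-2)·-2.000) / (7) = -0.857
  z = (12 - (-4)·-0.500 - (-3)·-0.857) / (-8) = -0.929
Iteration 2:
  x = (-6 - (-4)·-0.857 - (-1)·-0.929) / (8) = -1.295
  y = (0 - (-4)·-1.295 - (-2)·-0.929) / (7) = -1.005
  z = (12 - (-4)·-1.295 - (-3)·-1.005) / (-8) = -0.476
Iteration 3:
  x = (-6 - (-4)·-1.005 - (-1)·-0.476) / (8) = -1.312
  y = (0 - (-4)·-1.312 - (-2)·-0.476) / (7) = -0.886
  z = (12 - (-4)·-1.312 - (-3)·-0.886) / (-8) = -0.512

-0.886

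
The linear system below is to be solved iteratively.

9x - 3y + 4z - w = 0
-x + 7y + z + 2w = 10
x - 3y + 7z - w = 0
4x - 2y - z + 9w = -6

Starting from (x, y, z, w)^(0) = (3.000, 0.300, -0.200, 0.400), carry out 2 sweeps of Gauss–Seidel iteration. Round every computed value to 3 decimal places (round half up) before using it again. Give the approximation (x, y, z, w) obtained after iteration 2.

Iteration 1:
  x = (0 - (-3)·0.300 - (4)·-0.200 - (-1)·0.400) / (9) = 0.233
  y = (10 - (-1)·0.233 - (1)·-0.200 - (2)·0.400) / (7) = 1.376
  z = (0 - (1)·0.233 - (-3)·1.376 - (-1)·0.400) / (7) = 0.614
  w = (-6 - (4)·0.233 - (-2)·1.376 - (-1)·0.614) / (9) = -0.396
Iteration 2:
  x = (0 - (-3)·1.376 - (4)·0.614 - (-1)·-0.396) / (9) = 0.142
  y = (10 - (-1)·0.142 - (1)·0.614 - (2)·-0.396) / (7) = 1.474
  z = (0 - (1)·0.142 - (-3)·1.474 - (-1)·-0.396) / (7) = 0.555
  w = (-6 - (4)·0.142 - (-2)·1.474 - (-1)·0.555) / (9) = -0.341

(0.142, 1.474, 0.555, -0.341)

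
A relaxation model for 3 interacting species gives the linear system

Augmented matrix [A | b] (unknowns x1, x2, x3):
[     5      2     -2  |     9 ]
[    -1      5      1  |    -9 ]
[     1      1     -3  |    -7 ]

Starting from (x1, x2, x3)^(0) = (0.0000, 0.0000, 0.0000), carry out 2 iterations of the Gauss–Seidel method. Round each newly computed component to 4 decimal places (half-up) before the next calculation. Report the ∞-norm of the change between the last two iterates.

1.5573

Iteration 1:
  x1 = (9 - (2)·0.0000 - (-2)·0.0000) / (5) = 1.8000
  x2 = (-9 - (-1)·1.8000 - (1)·0.0000) / (5) = -1.4400
  x3 = (-7 - (1)·1.8000 - (1)·-1.4400) / (-3) = 2.4533
Iteration 2:
  x1 = (9 - (2)·-1.4400 - (-2)·2.4533) / (5) = 3.3573
  x2 = (-9 - (-1)·3.3573 - (1)·2.4533) / (5) = -1.6192
  x3 = (-7 - (1)·3.3573 - (1)·-1.6192) / (-3) = 2.9127
Change: (1.5573, -0.1792, 0.4594) → max |·| = 1.5573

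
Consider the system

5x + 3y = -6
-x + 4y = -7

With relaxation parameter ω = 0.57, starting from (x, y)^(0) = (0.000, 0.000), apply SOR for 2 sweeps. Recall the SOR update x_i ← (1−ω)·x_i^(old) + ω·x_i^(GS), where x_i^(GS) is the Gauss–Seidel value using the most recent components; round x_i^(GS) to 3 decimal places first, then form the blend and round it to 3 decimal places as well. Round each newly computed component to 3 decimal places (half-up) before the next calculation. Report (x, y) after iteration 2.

(-0.604, -1.554)

Iteration 1:
  x: GS value = (-6 - (3)·0.000) / (5) = -1.200;  x ← (1−ω)·0.000 + ω·-1.200 = -0.684
  y: GS value = (-7 - (-1)·-0.684) / (4) = -1.921;  y ← (1−ω)·0.000 + ω·-1.921 = -1.095
Iteration 2:
  x: GS value = (-6 - (3)·-1.095) / (5) = -0.543;  x ← (1−ω)·-0.684 + ω·-0.543 = -0.604
  y: GS value = (-7 - (-1)·-0.604) / (4) = -1.901;  y ← (1−ω)·-1.095 + ω·-1.901 = -1.554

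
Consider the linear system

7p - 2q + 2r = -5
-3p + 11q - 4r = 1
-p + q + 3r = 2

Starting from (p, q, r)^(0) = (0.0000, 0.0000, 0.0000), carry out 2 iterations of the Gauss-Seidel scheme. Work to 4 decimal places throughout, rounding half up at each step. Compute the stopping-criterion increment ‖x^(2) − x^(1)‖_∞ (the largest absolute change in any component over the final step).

0.1620

Iteration 1:
  p = (-5 - (-2)·0.0000 - (2)·0.0000) / (7) = -0.7143
  q = (1 - (-3)·-0.7143 - (-4)·0.0000) / (11) = -0.1039
  r = (2 - (-1)·-0.7143 - (1)·-0.1039) / (3) = 0.4632
Iteration 2:
  p = (-5 - (-2)·-0.1039 - (2)·0.4632) / (7) = -0.8763
  q = (1 - (-3)·-0.8763 - (-4)·0.4632) / (11) = 0.0204
  r = (2 - (-1)·-0.8763 - (1)·0.0204) / (3) = 0.3678
Change: (-0.1620, 0.1243, -0.0954) → max |·| = 0.1620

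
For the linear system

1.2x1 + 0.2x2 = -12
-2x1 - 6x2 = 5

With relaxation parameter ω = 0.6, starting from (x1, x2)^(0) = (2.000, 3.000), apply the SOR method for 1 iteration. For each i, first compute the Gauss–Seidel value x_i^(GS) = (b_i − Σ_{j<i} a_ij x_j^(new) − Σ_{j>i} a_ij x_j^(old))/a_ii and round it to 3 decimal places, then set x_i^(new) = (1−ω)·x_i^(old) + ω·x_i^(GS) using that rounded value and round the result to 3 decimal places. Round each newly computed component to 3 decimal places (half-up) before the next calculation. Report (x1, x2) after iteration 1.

(-5.500, 1.800)

Iteration 1:
  x1: GS value = (-12 - (0.2)·3.000) / (1.2) = -10.500;  x1 ← (1−ω)·2.000 + ω·-10.500 = -5.500
  x2: GS value = (5 - (-2)·-5.500) / (-6) = 1.000;  x2 ← (1−ω)·3.000 + ω·1.000 = 1.800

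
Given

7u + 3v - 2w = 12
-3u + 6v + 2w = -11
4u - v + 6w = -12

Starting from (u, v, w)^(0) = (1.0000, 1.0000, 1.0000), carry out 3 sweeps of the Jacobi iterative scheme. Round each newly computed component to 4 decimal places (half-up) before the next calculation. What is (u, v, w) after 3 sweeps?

(0.8560, 0.1323, -3.1786)

Iteration 1:
  u = (12 - (3)·1.0000 - (-2)·1.0000) / (7) = 1.5714
  v = (-11 - (-3)·1.0000 - (2)·1.0000) / (6) = -1.6667
  w = (-12 - (4)·1.0000 - (-1)·1.0000) / (6) = -2.5000
Iteration 2:
  u = (12 - (3)·-1.6667 - (-2)·-2.5000) / (7) = 1.7143
  v = (-11 - (-3)·1.5714 - (2)·-2.5000) / (6) = -0.2143
  w = (-12 - (4)·1.5714 - (-1)·-1.6667) / (6) = -3.3254
Iteration 3:
  u = (12 - (3)·-0.2143 - (-2)·-3.3254) / (7) = 0.8560
  v = (-11 - (-3)·1.7143 - (2)·-3.3254) / (6) = 0.1323
  w = (-12 - (4)·1.7143 - (-1)·-0.2143) / (6) = -3.1786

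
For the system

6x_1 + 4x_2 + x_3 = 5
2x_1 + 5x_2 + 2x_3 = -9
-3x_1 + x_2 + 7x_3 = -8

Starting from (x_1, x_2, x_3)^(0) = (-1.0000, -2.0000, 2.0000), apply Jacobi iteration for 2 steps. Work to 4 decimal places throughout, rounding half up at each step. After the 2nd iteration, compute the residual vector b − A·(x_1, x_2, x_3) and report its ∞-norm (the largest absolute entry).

Iteration 1:
  x_1 = (5 - (4)·-2.0000 - (1)·2.0000) / (6) = 1.8333
  x_2 = (-9 - (2)·-1.0000 - (2)·2.0000) / (5) = -2.2000
  x_3 = (-8 - (-3)·-1.0000 - (1)·-2.0000) / (7) = -1.2857
Iteration 2:
  x_1 = (5 - (4)·-2.2000 - (1)·-1.2857) / (6) = 2.5143
  x_2 = (-9 - (2)·1.8333 - (2)·-1.2857) / (5) = -2.0190
  x_3 = (-8 - (-3)·1.8333 - (1)·-2.2000) / (7) = -0.0429
Residual b − A·x = (-1.9669, -3.8478, 1.8622); ∞-norm = 3.8478

3.8478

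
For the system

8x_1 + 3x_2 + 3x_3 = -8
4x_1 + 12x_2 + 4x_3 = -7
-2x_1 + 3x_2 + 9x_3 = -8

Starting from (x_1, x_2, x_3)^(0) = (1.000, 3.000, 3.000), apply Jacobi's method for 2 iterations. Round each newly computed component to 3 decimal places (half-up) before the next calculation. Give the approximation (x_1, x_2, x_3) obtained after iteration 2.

(0.344, 1.056, -0.972)

Iteration 1:
  x_1 = (-8 - (3)·3.000 - (3)·3.000) / (8) = -3.250
  x_2 = (-7 - (4)·1.000 - (4)·3.000) / (12) = -1.917
  x_3 = (-8 - (-2)·1.000 - (3)·3.000) / (9) = -1.667
Iteration 2:
  x_1 = (-8 - (3)·-1.917 - (3)·-1.667) / (8) = 0.344
  x_2 = (-7 - (4)·-3.250 - (4)·-1.667) / (12) = 1.056
  x_3 = (-8 - (-2)·-3.250 - (3)·-1.917) / (9) = -0.972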